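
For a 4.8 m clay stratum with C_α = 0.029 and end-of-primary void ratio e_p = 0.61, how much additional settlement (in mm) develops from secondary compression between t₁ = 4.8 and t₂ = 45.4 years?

Secondary compression: S_s = C_α·H/(1+e_p)·log₁₀(t₂/t₁)
S_s = 0.029×4.8/(1+0.61)×log₁₀(45.4/4.8)
    = 0.08646 × 0.9758 = 0.08437 m

S_s ≈ 84.4 mm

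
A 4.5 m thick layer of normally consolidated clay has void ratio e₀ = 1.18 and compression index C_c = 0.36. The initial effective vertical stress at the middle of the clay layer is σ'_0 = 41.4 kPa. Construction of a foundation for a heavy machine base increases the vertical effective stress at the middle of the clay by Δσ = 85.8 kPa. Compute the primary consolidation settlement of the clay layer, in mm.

Final effective stress: σ'_f = σ'_0 + Δσ = 41.4 + 85.8 = 127.2 kPa.
Normally consolidated clay, so the full stress increment lies on the virgin compression line:
S_c = C_c·H/(1+e₀)·log₁₀(σ'_f/σ'_0) = 0.36×4.5/(1+1.18)×log₁₀(127.2/41.4)
    = 0.74312 × 0.48749 = 0.3623 m

S_c ≈ 362 mm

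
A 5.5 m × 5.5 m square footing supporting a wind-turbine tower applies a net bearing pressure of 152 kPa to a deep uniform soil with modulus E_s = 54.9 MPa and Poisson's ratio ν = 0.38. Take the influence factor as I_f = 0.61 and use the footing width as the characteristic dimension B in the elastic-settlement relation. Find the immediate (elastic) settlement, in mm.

Immediate (elastic) settlement: S_e = q·B·(1−ν²)/E_s · I_f.
E_s = 54.9 MPa = 54900 kPa.
S_e = 152 × 5.5 × (1 − 0.38²) / 54900 × 0.61
    = 152 × 5.5 × 0.8556 / 54900 × 0.61
    = 0.007948 m = 7.948 mm

S_e ≈ 7.95 mm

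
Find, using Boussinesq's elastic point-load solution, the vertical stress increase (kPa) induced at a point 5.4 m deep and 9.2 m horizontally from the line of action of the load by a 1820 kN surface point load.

Δσ_z ≈ 0.99 kPa

Boussinesq vertical stress below a point load on an elastic half-space:
Δσ_z = 3P/(2πz²) · [1 + (r/z)²]^(−5/2)
r/z = 9.2/5.4 = 1.7037; [1+(r/z)²]^(−5/2) = 0.033236.
Δσ_z = 3×1820/(2π×5.4²) × 0.033236 = 29.801 × 0.033236 = 0.9905 kPa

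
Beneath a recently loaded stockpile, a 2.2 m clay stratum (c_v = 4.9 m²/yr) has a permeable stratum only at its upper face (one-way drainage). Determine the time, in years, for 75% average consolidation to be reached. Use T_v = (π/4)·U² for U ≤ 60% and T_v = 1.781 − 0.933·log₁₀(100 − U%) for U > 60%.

Drainage path length: H_d = H = 2.2 m (single drainage).
U > 60%: T_v = 1.781 − 0.933·log₁₀(100 − 75) = 0.47672.
t = T_v·H_d²/c_v = 0.47672×2.2²/4.9 = 0.4709 years.

t ≈ 0.471 years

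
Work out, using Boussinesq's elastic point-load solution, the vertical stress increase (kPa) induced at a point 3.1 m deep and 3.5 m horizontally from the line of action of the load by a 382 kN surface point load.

Boussinesq vertical stress below a point load on an elastic half-space:
Δσ_z = 3P/(2πz²) · [1 + (r/z)²]^(−5/2)
r/z = 3.5/3.1 = 1.129; [1+(r/z)²]^(−5/2) = 0.12814.
Δσ_z = 3×382/(2π×3.1²) × 0.12814 = 18.979 × 0.12814 = 2.432 kPa

Δσ_z ≈ 2.43 kPa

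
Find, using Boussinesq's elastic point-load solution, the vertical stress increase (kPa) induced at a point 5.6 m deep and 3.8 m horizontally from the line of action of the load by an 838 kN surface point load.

Boussinesq vertical stress below a point load on an elastic half-space:
Δσ_z = 3P/(2πz²) · [1 + (r/z)²]^(−5/2)
r/z = 3.8/5.6 = 0.67857; [1+(r/z)²]^(−5/2) = 0.38795.
Δσ_z = 3×838/(2π×5.6²) × 0.38795 = 12.759 × 0.38795 = 4.95 kPa

Δσ_z ≈ 4.95 kPa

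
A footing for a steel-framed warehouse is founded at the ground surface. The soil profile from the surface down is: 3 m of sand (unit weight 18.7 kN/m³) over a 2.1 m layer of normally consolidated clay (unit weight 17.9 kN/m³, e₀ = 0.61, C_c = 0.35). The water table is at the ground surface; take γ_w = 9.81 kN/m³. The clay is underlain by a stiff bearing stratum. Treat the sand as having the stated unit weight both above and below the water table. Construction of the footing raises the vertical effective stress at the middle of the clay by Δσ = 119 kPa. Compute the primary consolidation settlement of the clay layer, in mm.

S_c ≈ 293 mm

Mid-depth of clay below the ground surface: z = 3 + 2.1/2 = 4.05 m.
Total vertical stress at mid-clay: σ_v = 18.7×3 + 17.9×1.05 = 74.895 kPa.
Pore pressure: u = 9.81×(4.05 − 0) = 39.73 kPa.
Initial effective stress: σ'_0 = σ_v − u = 74.895 − 39.73 = 35.165 kPa.
Final effective stress: σ'_f = σ'_0 + Δσ = 35.165 + 119 = 154.16 kPa.
Normally consolidated clay, so the full stress increment lies on the virgin compression line:
S_c = C_c·H/(1+e₀)·log₁₀(σ'_f/σ'_0) = 0.35×2.1/(1+0.61)×log₁₀(154.16/35.165)
    = 0.45652 × 0.64186 = 0.293 m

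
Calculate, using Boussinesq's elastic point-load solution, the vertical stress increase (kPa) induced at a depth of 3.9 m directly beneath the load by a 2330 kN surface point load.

Δσ_z ≈ 73.1 kPa

Boussinesq vertical stress below a point load on an elastic half-space:
Δσ_z = 3P/(2πz²) · [1 + (r/z)²]^(−5/2)
r/z = 0/3.9 = 0; [1+(r/z)²]^(−5/2) = 1.
Δσ_z = 3×2330/(2π×3.9²) × 1 = 73.142 × 1 = 73.14 kPa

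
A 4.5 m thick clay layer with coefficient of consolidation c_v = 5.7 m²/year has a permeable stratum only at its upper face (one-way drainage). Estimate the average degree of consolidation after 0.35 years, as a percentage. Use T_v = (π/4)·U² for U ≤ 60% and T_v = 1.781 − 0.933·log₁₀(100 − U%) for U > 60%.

U ≈ 35.4 %

Drainage path length: H_d = H = 4.5 m (single drainage).
T_v = c_v·t/H_d² = 5.7×0.35/4.5² = 0.098519.
T_v = 0.098519 corresponds to the U ≤ 60% branch:
U = √(4T_v/π) = 0.3542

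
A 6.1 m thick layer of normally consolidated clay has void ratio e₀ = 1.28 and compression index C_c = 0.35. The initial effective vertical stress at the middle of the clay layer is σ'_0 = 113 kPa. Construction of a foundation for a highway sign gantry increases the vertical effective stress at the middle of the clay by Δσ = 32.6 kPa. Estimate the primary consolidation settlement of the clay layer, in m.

Final effective stress: σ'_f = σ'_0 + Δσ = 113 + 32.6 = 145.6 kPa.
Normally consolidated clay, so the full stress increment lies on the virgin compression line:
S_c = C_c·H/(1+e₀)·log₁₀(σ'_f/σ'_0) = 0.35×6.1/(1+1.28)×log₁₀(145.6/113)
    = 0.9364 × 0.11008 = 0.1031 m

S_c ≈ 0.103 m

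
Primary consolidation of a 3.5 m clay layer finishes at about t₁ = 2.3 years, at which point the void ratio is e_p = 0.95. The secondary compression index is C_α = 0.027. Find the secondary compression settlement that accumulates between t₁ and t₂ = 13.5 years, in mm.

Secondary compression: S_s = C_α·H/(1+e_p)·log₁₀(t₂/t₁)
S_s = 0.027×3.5/(1+0.95)×log₁₀(13.5/2.3)
    = 0.04846 × 0.7686 = 0.03725 m

S_s ≈ 37.2 mm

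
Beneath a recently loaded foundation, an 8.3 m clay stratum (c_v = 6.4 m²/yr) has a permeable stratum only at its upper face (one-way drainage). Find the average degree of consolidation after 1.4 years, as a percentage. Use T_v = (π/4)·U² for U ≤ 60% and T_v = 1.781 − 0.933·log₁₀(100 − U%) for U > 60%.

Drainage path length: H_d = H = 8.3 m (single drainage).
T_v = c_v·t/H_d² = 6.4×1.4/8.3² = 0.13006.
T_v = 0.13006 corresponds to the U ≤ 60% branch:
U = √(4T_v/π) = 0.4069

U ≈ 40.7 %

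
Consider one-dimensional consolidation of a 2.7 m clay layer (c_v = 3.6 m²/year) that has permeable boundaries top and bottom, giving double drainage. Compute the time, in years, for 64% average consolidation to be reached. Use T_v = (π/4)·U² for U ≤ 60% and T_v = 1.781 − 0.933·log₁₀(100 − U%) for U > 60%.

t ≈ 0.167 years

Drainage path length: H_d = H/2 = 1.35 m (double drainage).
U > 60%: T_v = 1.781 − 0.933·log₁₀(100 − 64) = 0.32897.
t = T_v·H_d²/c_v = 0.32897×1.35²/3.6 = 0.1665 years.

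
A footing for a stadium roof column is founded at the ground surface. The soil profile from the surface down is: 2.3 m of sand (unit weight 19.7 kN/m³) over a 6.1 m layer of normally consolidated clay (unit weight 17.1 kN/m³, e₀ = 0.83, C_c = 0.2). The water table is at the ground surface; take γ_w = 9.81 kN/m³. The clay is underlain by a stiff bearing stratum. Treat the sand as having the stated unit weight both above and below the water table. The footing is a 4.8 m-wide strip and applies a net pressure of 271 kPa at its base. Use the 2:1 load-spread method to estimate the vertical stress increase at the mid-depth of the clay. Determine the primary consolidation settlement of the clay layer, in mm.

S_c ≈ 390 mm

Mid-depth of clay below the ground surface: z = 2.3 + 6.1/2 = 5.35 m.
Total vertical stress at mid-clay: σ_v = 19.7×2.3 + 17.1×3.05 = 97.465 kPa.
Pore pressure: u = 9.81×(5.35 − 0) = 52.483 kPa.
Initial effective stress: σ'_0 = σ_v − u = 97.465 − 52.483 = 44.982 kPa.
Stress increase at mid-clay by the 2:1 spreading method:
Δσ = qB/(B+z) = 271×4.8/(4.8+5.35) = 128.16 kPa
Final effective stress: σ'_f = σ'_0 + Δσ = 44.982 + 128.16 = 173.14 kPa.
Normally consolidated clay, so the full stress increment lies on the virgin compression line:
S_c = C_c·H/(1+e₀)·log₁₀(σ'_f/σ'_0) = 0.2×6.1/(1+0.83)×log₁₀(173.14/44.982)
    = 0.66667 × 0.58536 = 0.3902 m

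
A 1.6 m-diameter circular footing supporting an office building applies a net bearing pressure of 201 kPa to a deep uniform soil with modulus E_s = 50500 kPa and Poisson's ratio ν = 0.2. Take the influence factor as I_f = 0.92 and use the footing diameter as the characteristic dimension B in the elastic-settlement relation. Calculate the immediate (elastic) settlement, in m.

Immediate (elastic) settlement: S_e = q·B·(1−ν²)/E_s · I_f.
S_e = 201 × 1.6 × (1 − 0.2²) / 50500 × 0.92
    = 201 × 1.6 × 0.96 / 50500 × 0.92
    = 0.005624 m

S_e ≈ 0.00562 m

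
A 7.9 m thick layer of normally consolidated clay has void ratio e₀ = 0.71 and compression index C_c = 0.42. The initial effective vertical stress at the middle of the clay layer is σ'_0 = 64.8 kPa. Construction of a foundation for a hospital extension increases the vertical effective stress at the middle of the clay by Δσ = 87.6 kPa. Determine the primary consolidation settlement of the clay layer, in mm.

Final effective stress: σ'_f = σ'_0 + Δσ = 64.8 + 87.6 = 152.4 kPa.
Normally consolidated clay, so the full stress increment lies on the virgin compression line:
S_c = C_c·H/(1+e₀)·log₁₀(σ'_f/σ'_0) = 0.42×7.9/(1+0.71)×log₁₀(152.4/64.8)
    = 1.9404 × 0.37141 = 0.7207 m

S_c ≈ 721 mm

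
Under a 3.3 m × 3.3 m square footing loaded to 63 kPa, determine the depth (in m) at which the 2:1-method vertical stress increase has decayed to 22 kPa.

2:1 spreading — at depth z the loaded area has grown by z in each plan dimension:
qB²/(B+z)² = Δσ_z ⇒ z = B(√(q/Δσ_z) − 1) = 3.3×(√(63/22) − 1) = 2.284 m

z ≈ 2.28 m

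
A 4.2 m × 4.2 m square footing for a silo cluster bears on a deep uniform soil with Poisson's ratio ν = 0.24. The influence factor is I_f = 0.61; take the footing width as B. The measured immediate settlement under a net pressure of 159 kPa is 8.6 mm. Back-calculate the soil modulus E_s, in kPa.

E_s ≈ 44600 kPa

S_e = q·B·(1−ν²)/E_s · I_f  ⇒  E_s = q·B·(1−ν²)·I_f / S_e.
E_s = 159 × 4.2 × 0.9424 × 0.61 / 0.0086 = 44640 kPa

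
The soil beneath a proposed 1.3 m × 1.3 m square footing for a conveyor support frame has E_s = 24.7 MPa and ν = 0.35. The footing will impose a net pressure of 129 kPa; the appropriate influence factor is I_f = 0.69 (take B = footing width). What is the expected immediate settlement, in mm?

S_e ≈ 4.11 mm

Immediate (elastic) settlement: S_e = q·B·(1−ν²)/E_s · I_f.
E_s = 24.7 MPa = 24700 kPa.
S_e = 129 × 1.3 × (1 − 0.35²) / 24700 × 0.69
    = 129 × 1.3 × 0.8775 / 24700 × 0.69
    = 0.004111 m = 4.111 mm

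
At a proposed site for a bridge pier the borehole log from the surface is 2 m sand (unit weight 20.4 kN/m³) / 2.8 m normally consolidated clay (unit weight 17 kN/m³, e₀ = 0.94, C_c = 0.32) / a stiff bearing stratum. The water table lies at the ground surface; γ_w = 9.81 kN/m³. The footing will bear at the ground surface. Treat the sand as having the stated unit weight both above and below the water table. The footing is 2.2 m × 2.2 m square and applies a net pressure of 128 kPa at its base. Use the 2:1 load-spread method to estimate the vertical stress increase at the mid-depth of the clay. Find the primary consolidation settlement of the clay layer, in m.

Mid-depth of clay below the ground surface: z = 2 + 2.8/2 = 3.4 m.
Total vertical stress at mid-clay: σ_v = 20.4×2 + 17×1.4 = 64.6 kPa.
Pore pressure: u = 9.81×(3.4 − 0) = 33.354 kPa.
Initial effective stress: σ'_0 = σ_v − u = 64.6 − 33.354 = 31.246 kPa.
Stress increase at mid-clay by the 2:1 spreading method:
Δσ = qBL/((B+z)(L+z)) = 128×2.2×2.2/((2.2+3.4)(2.2+3.4)) = 19.755 kPa
Final effective stress: σ'_f = σ'_0 + Δσ = 31.246 + 19.755 = 51.001 kPa.
Normally consolidated clay, so the full stress increment lies on the virgin compression line:
S_c = C_c·H/(1+e₀)·log₁₀(σ'_f/σ'_0) = 0.32×2.8/(1+0.94)×log₁₀(51.001/31.246)
    = 0.46186 × 0.21278 = 0.09827 m

S_c ≈ 0.0983 m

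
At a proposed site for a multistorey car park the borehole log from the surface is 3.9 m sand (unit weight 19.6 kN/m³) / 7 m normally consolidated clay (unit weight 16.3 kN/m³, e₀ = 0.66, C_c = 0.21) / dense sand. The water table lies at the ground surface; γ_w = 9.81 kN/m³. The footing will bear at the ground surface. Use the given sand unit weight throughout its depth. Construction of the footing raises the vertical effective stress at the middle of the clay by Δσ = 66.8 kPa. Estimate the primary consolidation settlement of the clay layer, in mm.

S_c ≈ 285 mm

Mid-depth of clay below the ground surface: z = 3.9 + 7/2 = 7.4 m.
Total vertical stress at mid-clay: σ_v = 19.6×3.9 + 16.3×3.5 = 133.49 kPa.
Pore pressure: u = 9.81×(7.4 − 0) = 72.594 kPa.
Initial effective stress: σ'_0 = σ_v − u = 133.49 − 72.594 = 60.896 kPa.
Final effective stress: σ'_f = σ'_0 + Δσ = 60.896 + 66.8 = 127.7 kPa.
Normally consolidated clay, so the full stress increment lies on the virgin compression line:
S_c = C_c·H/(1+e₀)·log₁₀(σ'_f/σ'_0) = 0.21×7/(1+0.66)×log₁₀(127.7/60.896)
    = 0.88554 × 0.3216 = 0.2848 m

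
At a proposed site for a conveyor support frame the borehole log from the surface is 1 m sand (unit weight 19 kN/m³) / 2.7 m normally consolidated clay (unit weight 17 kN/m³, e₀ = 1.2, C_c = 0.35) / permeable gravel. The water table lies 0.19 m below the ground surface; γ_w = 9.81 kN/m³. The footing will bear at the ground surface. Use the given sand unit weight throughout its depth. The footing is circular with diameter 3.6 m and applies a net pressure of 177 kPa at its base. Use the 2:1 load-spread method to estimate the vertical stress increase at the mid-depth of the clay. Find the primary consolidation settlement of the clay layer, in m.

Mid-depth of clay below the ground surface: z = 1 + 2.7/2 = 2.35 m.
Total vertical stress at mid-clay: σ_v = 19×1 + 17×1.35 = 41.95 kPa.
Pore pressure: u = 9.81×(2.35 − 0.19) = 21.19 kPa.
Initial effective stress: σ'_0 = σ_v − u = 41.95 − 21.19 = 20.76 kPa.
Stress increase at mid-clay by the 2:1 spreading method:
Δσ ≈ qD²/(D+z)² = 177×3.6²/(3.6+2.35)² = 64.795 kPa
Final effective stress: σ'_f = σ'_0 + Δσ = 20.76 + 64.795 = 85.555 kPa.
Normally consolidated clay, so the full stress increment lies on the virgin compression line:
S_c = C_c·H/(1+e₀)·log₁₀(σ'_f/σ'_0) = 0.35×2.7/(1+1.2)×log₁₀(85.555/20.76)
    = 0.42955 × 0.61502 = 0.2642 m

S_c ≈ 0.264 m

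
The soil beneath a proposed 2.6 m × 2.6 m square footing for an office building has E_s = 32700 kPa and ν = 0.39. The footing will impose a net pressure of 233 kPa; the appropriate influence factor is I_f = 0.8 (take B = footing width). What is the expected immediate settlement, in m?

S_e ≈ 0.0126 m

Immediate (elastic) settlement: S_e = q·B·(1−ν²)/E_s · I_f.
S_e = 233 × 2.6 × (1 − 0.39²) / 32700 × 0.8
    = 233 × 2.6 × 0.8479 / 32700 × 0.8
    = 0.01257 m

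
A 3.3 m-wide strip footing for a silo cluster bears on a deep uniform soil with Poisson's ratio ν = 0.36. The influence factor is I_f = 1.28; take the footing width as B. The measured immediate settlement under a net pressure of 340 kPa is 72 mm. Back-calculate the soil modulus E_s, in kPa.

S_e = q·B·(1−ν²)/E_s · I_f  ⇒  E_s = q·B·(1−ν²)·I_f / S_e.
E_s = 340 × 3.3 × 0.8704 × 1.28 / 0.072 = 17360 kPa

E_s ≈ 17400 kPa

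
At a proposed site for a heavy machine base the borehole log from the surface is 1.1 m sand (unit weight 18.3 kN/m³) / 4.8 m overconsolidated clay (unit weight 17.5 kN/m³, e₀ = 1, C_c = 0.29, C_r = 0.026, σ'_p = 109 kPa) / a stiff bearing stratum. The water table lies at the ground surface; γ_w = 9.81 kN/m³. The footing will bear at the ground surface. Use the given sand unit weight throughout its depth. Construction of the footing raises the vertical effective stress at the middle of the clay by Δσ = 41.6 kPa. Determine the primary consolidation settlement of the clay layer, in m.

S_c ≈ 0.0248 m

Mid-depth of clay below the ground surface: z = 1.1 + 4.8/2 = 3.5 m.
Total vertical stress at mid-clay: σ_v = 18.3×1.1 + 17.5×2.4 = 62.13 kPa.
Pore pressure: u = 9.81×(3.5 − 0) = 34.335 kPa.
Initial effective stress: σ'_0 = σ_v − u = 62.13 − 34.335 = 27.795 kPa.
Final effective stress: σ'_f = 27.795 + 41.6 = 69.395 kPa.
σ'_f = 69.395 ≤ σ'_p = 109 kPa, so the clay remains overconsolidated and only the recompression index applies:
S_c = C_r·H/(1+e₀)·log₁₀(σ'_f/σ'_0) = 0.026×4.8/2×log₁₀(69.395/27.795)
    = 0.0624 × 0.39736 = 0.0248 m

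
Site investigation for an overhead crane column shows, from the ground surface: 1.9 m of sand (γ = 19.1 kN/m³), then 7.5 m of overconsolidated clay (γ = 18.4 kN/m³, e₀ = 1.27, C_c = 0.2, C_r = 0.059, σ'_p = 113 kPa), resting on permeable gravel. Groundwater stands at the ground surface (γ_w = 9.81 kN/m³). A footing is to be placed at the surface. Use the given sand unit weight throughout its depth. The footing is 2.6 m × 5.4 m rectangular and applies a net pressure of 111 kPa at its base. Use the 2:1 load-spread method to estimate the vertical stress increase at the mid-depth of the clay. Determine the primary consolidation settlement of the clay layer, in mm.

Mid-depth of clay below the ground surface: z = 1.9 + 7.5/2 = 5.65 m.
Total vertical stress at mid-clay: σ_v = 19.1×1.9 + 18.4×3.75 = 105.29 kPa.
Pore pressure: u = 9.81×(5.65 − 0) = 55.427 kPa.
Initial effective stress: σ'_0 = σ_v − u = 105.29 − 55.427 = 49.863 kPa.
Stress increase at mid-clay by the 2:1 spreading method:
Δσ = qBL/((B+z)(L+z)) = 111×2.6×5.4/((2.6+5.65)(5.4+5.65)) = 17.095 kPa
Final effective stress: σ'_f = 49.863 + 17.095 = 66.958 kPa.
σ'_f = 66.958 ≤ σ'_p = 113 kPa, so the clay remains overconsolidated and only the recompression index applies:
S_c = C_r·H/(1+e₀)·log₁₀(σ'_f/σ'_0) = 0.059×7.5/2.27×log₁₀(66.958/49.863)
    = 0.19494 × 0.12802 = 0.02496 m

S_c ≈ 25 mm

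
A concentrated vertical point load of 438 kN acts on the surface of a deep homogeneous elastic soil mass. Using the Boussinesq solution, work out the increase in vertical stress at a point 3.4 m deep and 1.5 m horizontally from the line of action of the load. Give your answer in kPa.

Δσ_z ≈ 11.6 kPa

Boussinesq vertical stress below a point load on an elastic half-space:
Δσ_z = 3P/(2πz²) · [1 + (r/z)²]^(−5/2)
r/z = 1.5/3.4 = 0.44118; [1+(r/z)²]^(−5/2) = 0.64108.
Δσ_z = 3×438/(2π×3.4²) × 0.64108 = 18.091 × 0.64108 = 11.6 kPa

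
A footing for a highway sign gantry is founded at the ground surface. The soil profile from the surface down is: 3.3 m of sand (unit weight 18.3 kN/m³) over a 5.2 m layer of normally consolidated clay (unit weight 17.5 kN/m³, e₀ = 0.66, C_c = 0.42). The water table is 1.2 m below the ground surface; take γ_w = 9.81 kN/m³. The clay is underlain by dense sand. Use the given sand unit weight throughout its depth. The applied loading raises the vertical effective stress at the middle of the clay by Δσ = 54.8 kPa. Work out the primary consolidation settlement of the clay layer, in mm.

S_c ≈ 372 mm

Mid-depth of clay below the ground surface: z = 3.3 + 5.2/2 = 5.9 m.
Total vertical stress at mid-clay: σ_v = 18.3×3.3 + 17.5×2.6 = 105.89 kPa.
Pore pressure: u = 9.81×(5.9 − 1.2) = 46.107 kPa.
Initial effective stress: σ'_0 = σ_v − u = 105.89 − 46.107 = 59.783 kPa.
Final effective stress: σ'_f = σ'_0 + Δσ = 59.783 + 54.8 = 114.58 kPa.
Normally consolidated clay, so the full stress increment lies on the virgin compression line:
S_c = C_c·H/(1+e₀)·log₁₀(σ'_f/σ'_0) = 0.42×5.2/(1+0.66)×log₁₀(114.58/59.783)
    = 1.3157 × 0.28253 = 0.3717 m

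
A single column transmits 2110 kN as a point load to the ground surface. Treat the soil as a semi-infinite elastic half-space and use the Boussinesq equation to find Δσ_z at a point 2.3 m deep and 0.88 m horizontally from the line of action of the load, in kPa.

Boussinesq vertical stress below a point load on an elastic half-space:
Δσ_z = 3P/(2πz²) · [1 + (r/z)²]^(−5/2)
r/z = 0.88/2.3 = 0.38261; [1+(r/z)²]^(−5/2) = 0.71067.
Δσ_z = 3×2110/(2π×2.3²) × 0.71067 = 190.44 × 0.71067 = 135.3 kPa

Δσ_z ≈ 135 kPa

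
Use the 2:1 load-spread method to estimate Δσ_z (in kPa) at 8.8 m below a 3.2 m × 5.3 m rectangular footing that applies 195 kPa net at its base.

By the 2:1 method the load spreads at 1 horizontal : 2 vertical, so at depth z the loaded area has grown by z in each plan dimension:
Δσ = qBL/((B+z)(L+z)) = 195×3.2×5.3/((3.2+8.8)(5.3+8.8)) = 19.546 kPa

Δσ_z ≈ 19.5 kPa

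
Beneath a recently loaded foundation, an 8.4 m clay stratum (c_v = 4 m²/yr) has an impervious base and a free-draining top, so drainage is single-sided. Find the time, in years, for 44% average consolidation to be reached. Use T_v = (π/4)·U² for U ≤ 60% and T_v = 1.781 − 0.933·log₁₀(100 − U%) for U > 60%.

Drainage path length: H_d = H = 8.4 m (single drainage).
U ≤ 60%: T_v = (π/4)·U² = (π/4)×0.44² = 0.15205.
t = T_v·H_d²/c_v = 0.15205×8.4²/4 = 2.682 years.

t ≈ 2.68 years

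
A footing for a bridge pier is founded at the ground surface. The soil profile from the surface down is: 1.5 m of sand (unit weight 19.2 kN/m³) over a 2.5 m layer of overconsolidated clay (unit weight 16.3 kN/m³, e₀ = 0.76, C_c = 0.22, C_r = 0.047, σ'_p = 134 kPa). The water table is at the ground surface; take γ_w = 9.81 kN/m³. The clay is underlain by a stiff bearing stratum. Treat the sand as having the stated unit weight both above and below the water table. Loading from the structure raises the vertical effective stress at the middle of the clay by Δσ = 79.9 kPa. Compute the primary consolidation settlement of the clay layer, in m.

Mid-depth of clay below the ground surface: z = 1.5 + 2.5/2 = 2.75 m.
Total vertical stress at mid-clay: σ_v = 19.2×1.5 + 16.3×1.25 = 49.175 kPa.
Pore pressure: u = 9.81×(2.75 − 0) = 26.978 kPa.
Initial effective stress: σ'_0 = σ_v − u = 49.175 − 26.978 = 22.197 kPa.
Final effective stress: σ'_f = 22.197 + 79.9 = 102.1 kPa.
σ'_f = 102.1 ≤ σ'_p = 134 kPa, so the clay remains overconsolidated and only the recompression index applies:
S_c = C_r·H/(1+e₀)·log₁₀(σ'_f/σ'_0) = 0.047×2.5/1.76×log₁₀(102.1/22.197)
    = 0.066764 × 0.66273 = 0.04425 m

S_c ≈ 0.0442 m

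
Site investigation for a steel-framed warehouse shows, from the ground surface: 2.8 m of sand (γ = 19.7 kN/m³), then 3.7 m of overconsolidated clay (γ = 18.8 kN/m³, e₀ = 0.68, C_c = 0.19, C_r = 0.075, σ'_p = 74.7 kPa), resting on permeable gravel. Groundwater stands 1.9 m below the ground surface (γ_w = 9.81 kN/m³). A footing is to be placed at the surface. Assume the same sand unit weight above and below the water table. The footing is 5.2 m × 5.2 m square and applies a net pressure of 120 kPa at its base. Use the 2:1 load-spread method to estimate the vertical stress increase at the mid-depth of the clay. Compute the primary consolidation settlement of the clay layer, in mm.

Mid-depth of clay below the ground surface: z = 2.8 + 3.7/2 = 4.65 m.
Total vertical stress at mid-clay: σ_v = 19.7×2.8 + 18.8×1.85 = 89.94 kPa.
Pore pressure: u = 9.81×(4.65 − 1.9) = 26.978 kPa.
Initial effective stress: σ'_0 = σ_v − u = 89.94 − 26.978 = 62.962 kPa.
Stress increase at mid-clay by the 2:1 spreading method:
Δσ = qBL/((B+z)(L+z)) = 120×5.2×5.2/((5.2+4.65)(5.2+4.65)) = 33.444 kPa
Final effective stress: σ'_f = 62.962 + 33.444 = 96.406 kPa.
σ'_f = 96.406 > σ'_p = 74.7 kPa, so the stress path crosses the preconsolidation pressure — recompression up to σ'_p, then virgin compression beyond:
S_c = H/(1+e₀)·[C_r·log₁₀(σ'_p/σ'_0) + C_c·log₁₀(σ'_f/σ'_p)]
    = 3.7/1.68 × [0.075×log₁₀(74.7/62.962) + 0.19×log₁₀(96.406/74.7)]
    = 2.2024 × [0.0055682 + 0.021049] = 0.05862 m

S_c ≈ 58.6 mm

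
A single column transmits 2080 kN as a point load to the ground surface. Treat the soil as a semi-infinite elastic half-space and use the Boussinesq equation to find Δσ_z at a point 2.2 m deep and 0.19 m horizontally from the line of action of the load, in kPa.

Δσ_z ≈ 201 kPa

Boussinesq vertical stress below a point load on an elastic half-space:
Δσ_z = 3P/(2πz²) · [1 + (r/z)²]^(−5/2)
r/z = 0.19/2.2 = 0.086364; [1+(r/z)²]^(−5/2) = 0.98159.
Δσ_z = 3×2080/(2π×2.2²) × 0.98159 = 205.19 × 0.98159 = 201.4 kPa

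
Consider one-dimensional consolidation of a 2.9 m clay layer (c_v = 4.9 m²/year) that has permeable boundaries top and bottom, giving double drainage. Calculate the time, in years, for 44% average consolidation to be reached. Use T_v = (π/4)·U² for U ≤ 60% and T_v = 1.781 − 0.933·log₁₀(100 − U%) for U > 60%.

Drainage path length: H_d = H/2 = 1.45 m (double drainage).
U ≤ 60%: T_v = (π/4)·U² = (π/4)×0.44² = 0.15205.
t = T_v·H_d²/c_v = 0.15205×1.45²/4.9 = 0.06524 years.

t ≈ 0.0652 years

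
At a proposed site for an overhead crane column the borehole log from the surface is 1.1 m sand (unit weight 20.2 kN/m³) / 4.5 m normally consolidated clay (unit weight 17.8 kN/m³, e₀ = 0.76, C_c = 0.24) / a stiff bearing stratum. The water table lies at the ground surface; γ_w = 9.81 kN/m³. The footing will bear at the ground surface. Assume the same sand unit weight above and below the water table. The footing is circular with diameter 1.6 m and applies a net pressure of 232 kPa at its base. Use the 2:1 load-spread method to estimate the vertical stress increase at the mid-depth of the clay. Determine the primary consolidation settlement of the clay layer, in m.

S_c ≈ 0.16 m

Mid-depth of clay below the ground surface: z = 1.1 + 4.5/2 = 3.35 m.
Total vertical stress at mid-clay: σ_v = 20.2×1.1 + 17.8×2.25 = 62.27 kPa.
Pore pressure: u = 9.81×(3.35 − 0) = 32.864 kPa.
Initial effective stress: σ'_0 = σ_v − u = 62.27 − 32.864 = 29.406 kPa.
Stress increase at mid-clay by the 2:1 spreading method:
Δσ ≈ qD²/(D+z)² = 232×1.6²/(1.6+3.35)² = 24.239 kPa
Final effective stress: σ'_f = σ'_0 + Δσ = 29.406 + 24.239 = 53.645 kPa.
Normally consolidated clay, so the full stress increment lies on the virgin compression line:
S_c = C_c·H/(1+e₀)·log₁₀(σ'_f/σ'_0) = 0.24×4.5/(1+0.76)×log₁₀(53.645/29.406)
    = 0.61364 × 0.26109 = 0.1602 m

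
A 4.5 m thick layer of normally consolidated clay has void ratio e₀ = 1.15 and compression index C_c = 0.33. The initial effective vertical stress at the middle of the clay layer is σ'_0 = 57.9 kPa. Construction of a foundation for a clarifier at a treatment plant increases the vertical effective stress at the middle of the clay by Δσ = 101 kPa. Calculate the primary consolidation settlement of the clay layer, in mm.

S_c ≈ 303 mm

Final effective stress: σ'_f = σ'_0 + Δσ = 57.9 + 101 = 158.9 kPa.
Normally consolidated clay, so the full stress increment lies on the virgin compression line:
S_c = C_c·H/(1+e₀)·log₁₀(σ'_f/σ'_0) = 0.33×4.5/(1+1.15)×log₁₀(158.9/57.9)
    = 0.6907 × 0.43845 = 0.3028 m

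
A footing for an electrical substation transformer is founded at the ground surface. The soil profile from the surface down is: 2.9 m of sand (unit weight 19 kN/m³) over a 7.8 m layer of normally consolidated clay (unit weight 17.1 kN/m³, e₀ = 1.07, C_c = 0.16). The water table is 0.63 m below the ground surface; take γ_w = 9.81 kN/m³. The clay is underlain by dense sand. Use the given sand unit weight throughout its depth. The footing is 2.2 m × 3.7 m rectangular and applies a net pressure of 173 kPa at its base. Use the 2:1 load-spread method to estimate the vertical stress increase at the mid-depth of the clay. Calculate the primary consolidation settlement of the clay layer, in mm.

S_c ≈ 57 mm

Mid-depth of clay below the ground surface: z = 2.9 + 7.8/2 = 6.8 m.
Total vertical stress at mid-clay: σ_v = 19×2.9 + 17.1×3.9 = 121.79 kPa.
Pore pressure: u = 9.81×(6.8 − 0.63) = 60.528 kPa.
Initial effective stress: σ'_0 = σ_v − u = 121.79 − 60.528 = 61.262 kPa.
Stress increase at mid-clay by the 2:1 spreading method:
Δσ = qBL/((B+z)(L+z)) = 173×2.2×3.7/((2.2+6.8)(3.7+6.8)) = 14.902 kPa
Final effective stress: σ'_f = σ'_0 + Δσ = 61.262 + 14.902 = 76.164 kPa.
Normally consolidated clay, so the full stress increment lies on the virgin compression line:
S_c = C_c·H/(1+e₀)·log₁₀(σ'_f/σ'_0) = 0.16×7.8/(1+1.07)×log₁₀(76.164/61.262)
    = 0.6029 × 0.094559 = 0.05701 m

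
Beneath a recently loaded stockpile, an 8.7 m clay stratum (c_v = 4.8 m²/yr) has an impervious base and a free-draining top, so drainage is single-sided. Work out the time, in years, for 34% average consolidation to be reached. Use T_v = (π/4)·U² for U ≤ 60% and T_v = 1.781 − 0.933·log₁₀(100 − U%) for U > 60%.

t ≈ 1.43 years

Drainage path length: H_d = H = 8.7 m (single drainage).
U ≤ 60%: T_v = (π/4)·U² = (π/4)×0.34² = 0.090792.
t = T_v·H_d²/c_v = 0.090792×8.7²/4.8 = 1.432 years.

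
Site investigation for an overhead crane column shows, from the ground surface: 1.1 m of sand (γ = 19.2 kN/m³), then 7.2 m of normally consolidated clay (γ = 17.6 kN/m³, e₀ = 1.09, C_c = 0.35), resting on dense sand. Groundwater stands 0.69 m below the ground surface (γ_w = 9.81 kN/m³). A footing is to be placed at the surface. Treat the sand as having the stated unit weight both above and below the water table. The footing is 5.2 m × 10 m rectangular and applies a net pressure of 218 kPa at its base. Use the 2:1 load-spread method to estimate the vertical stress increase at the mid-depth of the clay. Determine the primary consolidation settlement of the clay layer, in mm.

S_c ≈ 525 mm

Mid-depth of clay below the ground surface: z = 1.1 + 7.2/2 = 4.7 m.
Total vertical stress at mid-clay: σ_v = 19.2×1.1 + 17.6×3.6 = 84.48 kPa.
Pore pressure: u = 9.81×(4.7 − 0.69) = 39.338 kPa.
Initial effective stress: σ'_0 = σ_v − u = 84.48 − 39.338 = 45.142 kPa.
Stress increase at mid-clay by the 2:1 spreading method:
Δσ = qBL/((B+z)(L+z)) = 218×5.2×10/((5.2+4.7)(10+4.7)) = 77.895 kPa
Final effective stress: σ'_f = σ'_0 + Δσ = 45.142 + 77.895 = 123.04 kPa.
Normally consolidated clay, so the full stress increment lies on the virgin compression line:
S_c = C_c·H/(1+e₀)·log₁₀(σ'_f/σ'_0) = 0.35×7.2/(1+1.09)×log₁₀(123.04/45.142)
    = 1.2057 × 0.43547 = 0.525 m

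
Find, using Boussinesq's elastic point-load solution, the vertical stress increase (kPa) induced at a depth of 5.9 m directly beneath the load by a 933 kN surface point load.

Δσ_z ≈ 12.8 kPa

Boussinesq vertical stress below a point load on an elastic half-space:
Δσ_z = 3P/(2πz²) · [1 + (r/z)²]^(−5/2)
r/z = 0/5.9 = 0; [1+(r/z)²]^(−5/2) = 1.
Δσ_z = 3×933/(2π×5.9²) × 1 = 12.797 × 1 = 12.8 kPa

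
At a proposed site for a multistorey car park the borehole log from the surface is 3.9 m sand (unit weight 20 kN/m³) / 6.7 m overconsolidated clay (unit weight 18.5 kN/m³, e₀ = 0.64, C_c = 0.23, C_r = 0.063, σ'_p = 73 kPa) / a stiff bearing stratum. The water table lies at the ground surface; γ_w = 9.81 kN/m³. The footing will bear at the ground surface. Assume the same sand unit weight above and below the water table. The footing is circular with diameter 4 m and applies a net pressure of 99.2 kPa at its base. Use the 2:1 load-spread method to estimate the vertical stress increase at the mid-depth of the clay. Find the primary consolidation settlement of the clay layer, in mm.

S_c ≈ 50.9 mm

Mid-depth of clay below the ground surface: z = 3.9 + 6.7/2 = 7.25 m.
Total vertical stress at mid-clay: σ_v = 20×3.9 + 18.5×3.35 = 139.97 kPa.
Pore pressure: u = 9.81×(7.25 − 0) = 71.123 kPa.
Initial effective stress: σ'_0 = σ_v − u = 139.97 − 71.123 = 68.847 kPa.
Stress increase at mid-clay by the 2:1 spreading method:
Δσ ≈ qD²/(D+z)² = 99.2×4²/(4+7.25)² = 12.541 kPa
Final effective stress: σ'_f = 68.847 + 12.541 = 81.388 kPa.
σ'_f = 81.388 > σ'_p = 73 kPa, so the stress path crosses the preconsolidation pressure — recompression up to σ'_p, then virgin compression beyond:
S_c = H/(1+e₀)·[C_r·log₁₀(σ'_p/σ'_0) + C_c·log₁₀(σ'_f/σ'_p)]
    = 6.7/1.64 × [0.063×log₁₀(73/68.847) + 0.23×log₁₀(81.388/73)]
    = 4.0854 × [0.0016026 + 0.010865] = 0.05094 m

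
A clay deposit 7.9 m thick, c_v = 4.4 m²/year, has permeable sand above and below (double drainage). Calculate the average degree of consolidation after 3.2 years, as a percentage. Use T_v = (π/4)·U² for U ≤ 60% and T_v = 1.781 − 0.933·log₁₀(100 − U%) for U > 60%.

U ≈ 91.3 %

Drainage path length: H_d = H/2 = 3.95 m (double drainage).
T_v = c_v·t/H_d² = 4.4×3.2/3.95² = 0.90242.
T_v = 0.90242 corresponds to the U > 60% branch:
U = 1 − 10^((1.781 − T_v)/0.933)/100 = 0.9126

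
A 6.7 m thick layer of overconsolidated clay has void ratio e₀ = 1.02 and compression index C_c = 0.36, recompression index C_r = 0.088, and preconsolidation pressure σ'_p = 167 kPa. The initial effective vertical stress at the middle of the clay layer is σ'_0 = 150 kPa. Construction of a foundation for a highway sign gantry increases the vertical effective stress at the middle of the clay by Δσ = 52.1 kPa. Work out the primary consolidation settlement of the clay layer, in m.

Final effective stress: σ'_f = 150 + 52.1 = 202.1 kPa.
σ'_f = 202.1 > σ'_p = 167 kPa, so the stress path crosses the preconsolidation pressure — recompression up to σ'_p, then virgin compression beyond:
S_c = H/(1+e₀)·[C_r·log₁₀(σ'_p/σ'_0) + C_c·log₁₀(σ'_f/σ'_p)]
    = 6.7/2.02 × [0.088×log₁₀(167/150) + 0.36×log₁₀(202.1/167)]
    = 3.3168 × [0.004103 + 0.029826] = 0.1125 m

S_c ≈ 0.113 m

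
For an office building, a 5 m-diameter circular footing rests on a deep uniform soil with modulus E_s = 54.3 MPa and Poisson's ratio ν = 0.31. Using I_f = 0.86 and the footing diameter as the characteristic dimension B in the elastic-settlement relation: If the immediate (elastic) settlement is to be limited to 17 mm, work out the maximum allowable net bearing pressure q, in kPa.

E_s = 54.3 MPa = 54300 kPa.
S_e = q·B·(1−ν²)/E_s · I_f  ⇒  q = S_e·E_s / (B·(1−ν²)·I_f).
q = 0.017 × 54300 / (5 × 0.9039 × 0.86) = 237.5 kPa

q ≈ 237 kPa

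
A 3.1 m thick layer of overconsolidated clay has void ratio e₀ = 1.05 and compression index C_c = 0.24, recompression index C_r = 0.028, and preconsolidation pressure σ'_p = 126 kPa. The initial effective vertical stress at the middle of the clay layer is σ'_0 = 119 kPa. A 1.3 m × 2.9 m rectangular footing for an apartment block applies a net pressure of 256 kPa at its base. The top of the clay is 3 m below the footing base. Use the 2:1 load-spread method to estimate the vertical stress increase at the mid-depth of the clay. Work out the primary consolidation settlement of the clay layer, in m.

S_c ≈ 0.0189 m

Mid-depth of clay below the footing base: z = 3 + 3.1/2 = 4.55 m.
Stress increase at mid-clay by the 2:1 spreading method:
Δσ = qBL/((B+z)(L+z)) = 256×1.3×2.9/((1.3+4.55)(2.9+4.55)) = 22.145 kPa
Final effective stress: σ'_f = 119 + 22.145 = 141.15 kPa.
σ'_f = 141.15 > σ'_p = 126 kPa, so the stress path crosses the preconsolidation pressure — recompression up to σ'_p, then virgin compression beyond:
S_c = H/(1+e₀)·[C_r·log₁₀(σ'_p/σ'_0) + C_c·log₁₀(σ'_f/σ'_p)]
    = 3.1/2.05 × [0.028×log₁₀(126/119) + 0.24×log₁₀(141.15/126)]
    = 1.5122 × [0.00069506 + 0.011834] = 0.01895 m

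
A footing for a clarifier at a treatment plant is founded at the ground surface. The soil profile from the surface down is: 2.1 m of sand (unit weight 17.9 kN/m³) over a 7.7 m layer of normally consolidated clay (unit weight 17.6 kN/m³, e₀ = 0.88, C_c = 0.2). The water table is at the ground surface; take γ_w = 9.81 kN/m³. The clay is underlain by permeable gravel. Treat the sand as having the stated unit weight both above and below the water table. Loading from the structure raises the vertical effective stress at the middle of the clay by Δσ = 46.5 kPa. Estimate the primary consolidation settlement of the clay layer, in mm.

Mid-depth of clay below the ground surface: z = 2.1 + 7.7/2 = 5.95 m.
Total vertical stress at mid-clay: σ_v = 17.9×2.1 + 17.6×3.85 = 105.35 kPa.
Pore pressure: u = 9.81×(5.95 − 0) = 58.37 kPa.
Initial effective stress: σ'_0 = σ_v − u = 105.35 − 58.37 = 46.98 kPa.
Final effective stress: σ'_f = σ'_0 + Δσ = 46.98 + 46.5 = 93.48 kPa.
Normally consolidated clay, so the full stress increment lies on the virgin compression line:
S_c = C_c·H/(1+e₀)·log₁₀(σ'_f/σ'_0) = 0.2×7.7/(1+0.88)×log₁₀(93.48/46.98)
    = 0.81915 × 0.29881 = 0.2448 m

S_c ≈ 245 mm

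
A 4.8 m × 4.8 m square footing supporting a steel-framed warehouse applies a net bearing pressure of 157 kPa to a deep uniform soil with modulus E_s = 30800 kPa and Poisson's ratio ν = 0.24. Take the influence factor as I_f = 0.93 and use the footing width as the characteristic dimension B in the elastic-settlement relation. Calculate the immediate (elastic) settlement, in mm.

Immediate (elastic) settlement: S_e = q·B·(1−ν²)/E_s · I_f.
S_e = 157 × 4.8 × (1 − 0.24²) / 30800 × 0.93
    = 157 × 4.8 × 0.9424 / 30800 × 0.93
    = 0.02144 m = 21.44 mm

S_e ≈ 21.4 mm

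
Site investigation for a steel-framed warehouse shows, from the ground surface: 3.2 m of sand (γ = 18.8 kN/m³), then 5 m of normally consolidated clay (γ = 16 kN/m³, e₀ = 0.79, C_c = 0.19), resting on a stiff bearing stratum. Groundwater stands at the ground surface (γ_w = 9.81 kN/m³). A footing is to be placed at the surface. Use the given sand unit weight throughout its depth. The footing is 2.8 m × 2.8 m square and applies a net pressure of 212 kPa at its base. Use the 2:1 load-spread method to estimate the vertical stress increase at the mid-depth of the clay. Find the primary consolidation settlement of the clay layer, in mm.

S_c ≈ 96.5 mm

Mid-depth of clay below the ground surface: z = 3.2 + 5/2 = 5.7 m.
Total vertical stress at mid-clay: σ_v = 18.8×3.2 + 16×2.5 = 100.16 kPa.
Pore pressure: u = 9.81×(5.7 − 0) = 55.917 kPa.
Initial effective stress: σ'_0 = σ_v − u = 100.16 − 55.917 = 44.243 kPa.
Stress increase at mid-clay by the 2:1 spreading method:
Δσ = qBL/((B+z)(L+z)) = 212×2.8×2.8/((2.8+5.7)(2.8+5.7)) = 23.005 kPa
Final effective stress: σ'_f = σ'_0 + Δσ = 44.243 + 23.005 = 67.248 kPa.
Normally consolidated clay, so the full stress increment lies on the virgin compression line:
S_c = C_c·H/(1+e₀)·log₁₀(σ'_f/σ'_0) = 0.19×5/(1+0.79)×log₁₀(67.248/44.243)
    = 0.53073 × 0.18183 = 0.0965 m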